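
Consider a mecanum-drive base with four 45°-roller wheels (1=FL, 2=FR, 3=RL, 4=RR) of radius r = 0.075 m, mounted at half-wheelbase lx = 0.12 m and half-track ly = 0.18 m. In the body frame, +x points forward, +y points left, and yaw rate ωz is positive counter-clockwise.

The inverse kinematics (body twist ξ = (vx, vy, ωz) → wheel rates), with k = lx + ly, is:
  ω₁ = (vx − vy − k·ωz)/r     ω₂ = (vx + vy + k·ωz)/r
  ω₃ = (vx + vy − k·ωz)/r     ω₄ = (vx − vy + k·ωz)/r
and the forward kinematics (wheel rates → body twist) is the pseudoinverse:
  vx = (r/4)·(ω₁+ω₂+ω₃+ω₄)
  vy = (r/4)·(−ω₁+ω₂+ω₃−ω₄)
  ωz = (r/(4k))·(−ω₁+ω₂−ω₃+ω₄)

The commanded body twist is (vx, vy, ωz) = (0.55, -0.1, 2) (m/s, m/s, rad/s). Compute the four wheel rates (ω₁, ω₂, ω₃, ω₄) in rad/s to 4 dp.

k = lx + ly = 0.12 + 0.18 = 0.3000;  k·ωz = 0.3000·2 = 0.6000
ω₁ (FL) = (vx − vy − k·ωz)/r = 0.0500/0.075 = 0.6667
ω₂ (FR) = (vx + vy + k·ωz)/r = 1.0500/0.075 = 14.0000
ω₃ (RL) = (vx + vy − k·ωz)/r = -0.1500/0.075 = -2.0000
ω₄ (RR) = (vx − vy + k·ωz)/r = 1.2500/0.075 = 16.6667

(0.6667, 14.0000, -2.0000, 16.6667)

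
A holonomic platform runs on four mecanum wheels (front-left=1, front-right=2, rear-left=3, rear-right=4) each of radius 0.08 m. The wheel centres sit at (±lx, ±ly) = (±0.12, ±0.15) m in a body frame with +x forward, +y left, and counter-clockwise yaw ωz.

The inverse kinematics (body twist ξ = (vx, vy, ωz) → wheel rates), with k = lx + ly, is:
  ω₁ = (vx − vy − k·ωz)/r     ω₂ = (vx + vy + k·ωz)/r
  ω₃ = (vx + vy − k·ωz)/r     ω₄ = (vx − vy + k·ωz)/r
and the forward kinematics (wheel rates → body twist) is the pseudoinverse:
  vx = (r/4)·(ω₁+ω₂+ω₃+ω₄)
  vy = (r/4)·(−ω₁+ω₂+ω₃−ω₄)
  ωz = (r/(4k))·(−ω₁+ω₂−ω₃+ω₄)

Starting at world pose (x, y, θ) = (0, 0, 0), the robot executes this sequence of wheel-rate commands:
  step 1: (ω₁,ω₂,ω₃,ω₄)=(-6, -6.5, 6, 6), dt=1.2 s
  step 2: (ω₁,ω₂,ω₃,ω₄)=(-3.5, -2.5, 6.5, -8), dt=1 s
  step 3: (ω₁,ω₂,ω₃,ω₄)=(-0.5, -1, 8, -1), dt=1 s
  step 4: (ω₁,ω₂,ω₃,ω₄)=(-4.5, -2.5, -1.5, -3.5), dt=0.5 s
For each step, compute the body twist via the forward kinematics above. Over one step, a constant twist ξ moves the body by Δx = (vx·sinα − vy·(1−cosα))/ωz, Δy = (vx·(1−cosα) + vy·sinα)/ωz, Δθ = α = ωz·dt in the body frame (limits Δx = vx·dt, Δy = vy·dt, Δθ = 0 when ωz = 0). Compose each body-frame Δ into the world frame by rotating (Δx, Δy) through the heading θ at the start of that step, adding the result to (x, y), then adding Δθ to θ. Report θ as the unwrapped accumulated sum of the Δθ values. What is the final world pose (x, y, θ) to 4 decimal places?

(0.2619, 0.3509, -1.7481)

step 1: ξ=(vx,vy,ωz)=(-0.0100, -0.0100, -0.0370), dt=1.2 → body Δ=(-0.0123, -0.0117, -0.0444) → world pose (-0.0123, -0.0117, -0.0444)
step 2: ξ=(vx,vy,ωz)=(-0.1500, 0.3100, -1.0000), dt=1.0 → body Δ=(0.0163, 0.3298, -1.0000) → world pose (0.0187, 0.3170, -1.0444)
step 3: ξ=(vx,vy,ωz)=(0.1100, 0.1700, -0.7037), dt=1.0 → body Δ=(0.1585, 0.1192, -0.7037) → world pose (0.2014, 0.2398, -1.7481)
step 4: ξ=(vx,vy,ωz)=(-0.2400, 0.0800, 0.0000), dt=0.5 → body Δ=(-0.1200, 0.0400, 0.0000) → world pose (0.2619, 0.3509, -1.7481)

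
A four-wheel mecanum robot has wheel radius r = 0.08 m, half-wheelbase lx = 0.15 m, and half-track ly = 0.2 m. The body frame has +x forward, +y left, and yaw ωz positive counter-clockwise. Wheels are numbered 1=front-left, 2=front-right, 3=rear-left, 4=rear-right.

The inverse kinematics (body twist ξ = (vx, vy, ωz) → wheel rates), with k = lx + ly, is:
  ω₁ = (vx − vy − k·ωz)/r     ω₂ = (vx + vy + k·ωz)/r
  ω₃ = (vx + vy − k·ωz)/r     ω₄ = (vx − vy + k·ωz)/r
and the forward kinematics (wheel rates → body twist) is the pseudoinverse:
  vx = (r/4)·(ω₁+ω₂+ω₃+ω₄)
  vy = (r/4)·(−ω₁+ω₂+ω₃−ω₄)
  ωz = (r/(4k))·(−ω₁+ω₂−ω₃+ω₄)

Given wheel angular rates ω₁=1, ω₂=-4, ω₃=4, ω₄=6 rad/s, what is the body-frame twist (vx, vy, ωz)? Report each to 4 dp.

k = lx + ly = 0.15 + 0.2 = 0.3500
ω₁+ω₂+ω₃+ω₄ = 7.0000  →  vx = (0.08/4)·7.0000 = 0.1400
−ω₁+ω₂+ω₃−ω₄ = -7.0000  →  vy = (0.08/4)·-7.0000 = -0.1400
−ω₁+ω₂−ω₃+ω₄ = -3.0000  →  ωz = (0.08/1.4000)·-3.0000 = -0.1714

(0.1400, -0.1400, -0.1714)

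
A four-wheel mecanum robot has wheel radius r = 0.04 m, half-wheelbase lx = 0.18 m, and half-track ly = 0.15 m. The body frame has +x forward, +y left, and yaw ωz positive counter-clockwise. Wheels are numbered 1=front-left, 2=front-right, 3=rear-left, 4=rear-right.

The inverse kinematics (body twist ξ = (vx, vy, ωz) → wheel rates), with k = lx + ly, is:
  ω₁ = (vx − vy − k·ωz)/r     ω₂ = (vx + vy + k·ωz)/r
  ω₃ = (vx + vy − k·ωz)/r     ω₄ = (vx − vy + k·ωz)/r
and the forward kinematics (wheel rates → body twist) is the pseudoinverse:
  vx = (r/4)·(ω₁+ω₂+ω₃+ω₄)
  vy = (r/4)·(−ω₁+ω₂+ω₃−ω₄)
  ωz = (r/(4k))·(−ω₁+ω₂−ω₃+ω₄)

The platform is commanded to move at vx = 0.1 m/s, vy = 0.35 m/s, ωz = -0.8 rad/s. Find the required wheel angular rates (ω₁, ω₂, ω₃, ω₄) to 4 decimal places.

k = lx + ly = 0.18 + 0.15 = 0.3300;  k·ωz = 0.3300·-0.8 = -0.2640
ω₁ (FL) = (vx − vy − k·ωz)/r = 0.0140/0.04 = 0.3500
ω₂ (FR) = (vx + vy + k·ωz)/r = 0.1860/0.04 = 4.6500
ω₃ (RL) = (vx + vy − k·ωz)/r = 0.7140/0.04 = 17.8500
ω₄ (RR) = (vx − vy + k·ωz)/r = -0.5140/0.04 = -12.8500

(0.3500, 4.6500, 17.8500, -12.8500)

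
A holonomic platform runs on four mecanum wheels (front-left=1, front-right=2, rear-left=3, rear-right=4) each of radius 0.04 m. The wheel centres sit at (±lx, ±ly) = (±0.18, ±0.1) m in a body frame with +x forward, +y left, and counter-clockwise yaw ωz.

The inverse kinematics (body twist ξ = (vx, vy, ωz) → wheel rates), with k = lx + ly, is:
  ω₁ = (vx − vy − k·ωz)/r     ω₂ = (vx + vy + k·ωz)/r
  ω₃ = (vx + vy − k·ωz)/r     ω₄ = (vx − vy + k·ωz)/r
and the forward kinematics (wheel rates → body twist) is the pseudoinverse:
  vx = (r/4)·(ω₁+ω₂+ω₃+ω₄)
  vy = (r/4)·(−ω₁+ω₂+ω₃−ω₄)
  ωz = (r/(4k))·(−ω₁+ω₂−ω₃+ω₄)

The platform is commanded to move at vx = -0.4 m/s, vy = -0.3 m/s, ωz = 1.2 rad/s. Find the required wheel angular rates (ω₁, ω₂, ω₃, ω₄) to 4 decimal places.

(-10.9000, -9.1000, -25.9000, 5.9000)

k = lx + ly = 0.18 + 0.1 = 0.2800;  k·ωz = 0.2800·1.2 = 0.3360
ω₁ (FL) = (vx − vy − k·ωz)/r = -0.4360/0.04 = -10.9000
ω₂ (FR) = (vx + vy + k·ωz)/r = -0.3640/0.04 = -9.1000
ω₃ (RL) = (vx + vy − k·ωz)/r = -1.0360/0.04 = -25.9000
ω₄ (RR) = (vx − vy + k·ωz)/r = 0.2360/0.04 = 5.9000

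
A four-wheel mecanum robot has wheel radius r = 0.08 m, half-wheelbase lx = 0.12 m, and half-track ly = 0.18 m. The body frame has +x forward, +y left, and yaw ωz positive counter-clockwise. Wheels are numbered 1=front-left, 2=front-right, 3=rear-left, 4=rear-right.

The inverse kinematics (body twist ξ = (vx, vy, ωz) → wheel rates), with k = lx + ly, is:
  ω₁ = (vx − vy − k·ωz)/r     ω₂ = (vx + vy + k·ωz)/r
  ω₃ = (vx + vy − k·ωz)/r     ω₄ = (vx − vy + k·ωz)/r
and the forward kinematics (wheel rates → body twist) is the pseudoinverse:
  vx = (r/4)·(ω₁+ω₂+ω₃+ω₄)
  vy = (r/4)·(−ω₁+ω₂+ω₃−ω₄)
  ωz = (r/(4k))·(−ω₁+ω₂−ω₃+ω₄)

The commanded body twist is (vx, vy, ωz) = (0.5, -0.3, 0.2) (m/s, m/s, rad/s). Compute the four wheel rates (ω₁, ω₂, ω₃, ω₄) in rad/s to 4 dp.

(9.2500, 3.2500, 1.7500, 10.7500)

k = lx + ly = 0.12 + 0.18 = 0.3000;  k·ωz = 0.3000·0.2 = 0.0600
ω₁ (FL) = (vx − vy − k·ωz)/r = 0.7400/0.08 = 9.2500
ω₂ (FR) = (vx + vy + k·ωz)/r = 0.2600/0.08 = 3.2500
ω₃ (RL) = (vx + vy − k·ωz)/r = 0.1400/0.08 = 1.7500
ω₄ (RR) = (vx − vy + k·ωz)/r = 0.8600/0.08 = 10.7500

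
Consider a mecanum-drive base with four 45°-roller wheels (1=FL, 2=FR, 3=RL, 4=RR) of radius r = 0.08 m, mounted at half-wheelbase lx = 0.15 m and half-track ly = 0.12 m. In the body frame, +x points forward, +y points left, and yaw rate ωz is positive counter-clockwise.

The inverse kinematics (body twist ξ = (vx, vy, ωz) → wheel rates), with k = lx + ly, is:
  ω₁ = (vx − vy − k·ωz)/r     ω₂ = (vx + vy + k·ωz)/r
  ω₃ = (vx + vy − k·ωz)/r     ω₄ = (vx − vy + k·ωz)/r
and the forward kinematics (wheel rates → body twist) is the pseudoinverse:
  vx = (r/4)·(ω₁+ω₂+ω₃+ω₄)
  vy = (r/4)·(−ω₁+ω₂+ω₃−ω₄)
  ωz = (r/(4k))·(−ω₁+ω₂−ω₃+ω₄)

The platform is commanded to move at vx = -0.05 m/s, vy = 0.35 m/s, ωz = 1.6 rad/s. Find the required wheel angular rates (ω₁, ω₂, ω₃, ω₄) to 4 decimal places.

k = lx + ly = 0.15 + 0.12 = 0.2700;  k·ωz = 0.2700·1.6 = 0.4320
ω₁ (FL) = (vx − vy − k·ωz)/r = -0.8320/0.08 = -10.4000
ω₂ (FR) = (vx + vy + k·ωz)/r = 0.7320/0.08 = 9.1500
ω₃ (RL) = (vx + vy − k·ωz)/r = -0.1320/0.08 = -1.6500
ω₄ (RR) = (vx − vy + k·ωz)/r = 0.0320/0.08 = 0.4000

(-10.4000, 9.1500, -1.6500, 0.4000)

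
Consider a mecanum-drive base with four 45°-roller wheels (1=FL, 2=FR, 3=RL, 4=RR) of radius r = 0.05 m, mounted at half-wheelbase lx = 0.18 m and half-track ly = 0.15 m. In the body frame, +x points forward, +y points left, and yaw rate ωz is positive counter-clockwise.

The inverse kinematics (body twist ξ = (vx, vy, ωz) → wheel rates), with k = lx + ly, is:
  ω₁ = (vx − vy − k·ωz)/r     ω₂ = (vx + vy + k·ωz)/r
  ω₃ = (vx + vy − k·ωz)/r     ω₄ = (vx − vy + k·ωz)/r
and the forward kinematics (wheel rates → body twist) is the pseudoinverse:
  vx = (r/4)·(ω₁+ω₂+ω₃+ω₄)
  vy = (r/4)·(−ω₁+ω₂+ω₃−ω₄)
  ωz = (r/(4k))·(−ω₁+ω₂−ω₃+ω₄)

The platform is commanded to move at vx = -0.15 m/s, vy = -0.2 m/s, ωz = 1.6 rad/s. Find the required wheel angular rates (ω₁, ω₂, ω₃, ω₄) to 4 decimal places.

k = lx + ly = 0.18 + 0.15 = 0.3300;  k·ωz = 0.3300·1.6 = 0.5280
ω₁ (FL) = (vx − vy − k·ωz)/r = -0.4780/0.05 = -9.5600
ω₂ (FR) = (vx + vy + k·ωz)/r = 0.1780/0.05 = 3.5600
ω₃ (RL) = (vx + vy − k·ωz)/r = -0.8780/0.05 = -17.5600
ω₄ (RR) = (vx − vy + k·ωz)/r = 0.5780/0.05 = 11.5600

(-9.5600, 3.5600, -17.5600, 11.5600)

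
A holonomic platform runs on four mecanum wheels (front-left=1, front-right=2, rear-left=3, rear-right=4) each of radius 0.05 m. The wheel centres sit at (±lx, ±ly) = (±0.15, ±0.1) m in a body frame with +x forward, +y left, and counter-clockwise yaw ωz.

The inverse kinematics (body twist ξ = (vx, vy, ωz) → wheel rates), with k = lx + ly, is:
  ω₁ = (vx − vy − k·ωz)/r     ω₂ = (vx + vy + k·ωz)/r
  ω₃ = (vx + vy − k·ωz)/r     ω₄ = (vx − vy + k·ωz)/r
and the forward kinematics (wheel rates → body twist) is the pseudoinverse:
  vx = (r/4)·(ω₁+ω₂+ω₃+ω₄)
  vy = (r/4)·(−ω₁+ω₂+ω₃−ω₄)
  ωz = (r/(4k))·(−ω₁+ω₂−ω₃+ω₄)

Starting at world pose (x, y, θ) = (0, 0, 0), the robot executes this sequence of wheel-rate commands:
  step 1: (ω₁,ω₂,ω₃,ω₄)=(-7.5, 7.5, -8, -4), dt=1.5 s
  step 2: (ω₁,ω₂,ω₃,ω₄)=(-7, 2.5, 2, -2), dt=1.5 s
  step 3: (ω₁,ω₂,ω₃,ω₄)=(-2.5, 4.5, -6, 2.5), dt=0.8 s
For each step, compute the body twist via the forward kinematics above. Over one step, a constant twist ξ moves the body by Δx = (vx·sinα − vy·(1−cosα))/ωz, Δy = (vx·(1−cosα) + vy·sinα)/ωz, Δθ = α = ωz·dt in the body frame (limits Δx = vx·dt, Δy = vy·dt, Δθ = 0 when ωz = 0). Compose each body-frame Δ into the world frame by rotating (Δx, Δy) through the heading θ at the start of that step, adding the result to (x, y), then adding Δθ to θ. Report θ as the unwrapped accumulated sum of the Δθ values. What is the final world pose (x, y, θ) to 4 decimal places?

(-0.5053, -0.0949, 2.4575)

step 1: ξ=(vx,vy,ωz)=(-0.1500, 0.1375, 0.9500), dt=1.5 → body Δ=(-0.2799, 0.0082, 1.4250) → world pose (-0.2799, 0.0082, 1.4250)
step 2: ξ=(vx,vy,ωz)=(-0.0563, 0.1688, 0.2750), dt=1.5 → body Δ=(-0.1335, 0.2289, 0.4125) → world pose (-0.5257, -0.0906, 1.8375)
step 3: ξ=(vx,vy,ωz)=(-0.0188, -0.0188, 0.7750), dt=0.8 → body Δ=(-0.0096, -0.0186, 0.6200) → world pose (-0.5053, -0.0949, 2.4575)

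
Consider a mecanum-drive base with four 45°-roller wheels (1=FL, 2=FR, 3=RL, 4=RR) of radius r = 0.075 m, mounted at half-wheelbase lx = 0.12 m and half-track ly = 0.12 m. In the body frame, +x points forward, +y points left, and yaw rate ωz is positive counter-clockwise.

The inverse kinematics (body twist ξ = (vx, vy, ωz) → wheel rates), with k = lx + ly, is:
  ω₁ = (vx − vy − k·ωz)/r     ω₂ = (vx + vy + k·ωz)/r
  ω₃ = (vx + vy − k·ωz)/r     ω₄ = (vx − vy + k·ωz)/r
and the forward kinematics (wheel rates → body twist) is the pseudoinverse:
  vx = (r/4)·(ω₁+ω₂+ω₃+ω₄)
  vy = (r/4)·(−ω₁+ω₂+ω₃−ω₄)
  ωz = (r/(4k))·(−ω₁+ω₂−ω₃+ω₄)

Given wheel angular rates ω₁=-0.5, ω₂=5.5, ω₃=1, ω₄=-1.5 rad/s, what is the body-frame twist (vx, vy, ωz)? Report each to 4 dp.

(0.0844, 0.1594, 0.2734)

k = lx + ly = 0.12 + 0.12 = 0.2400
ω₁+ω₂+ω₃+ω₄ = 4.5000  →  vx = (0.075/4)·4.5000 = 0.0844
−ω₁+ω₂+ω₃−ω₄ = 8.5000  →  vy = (0.075/4)·8.5000 = 0.1594
−ω₁+ω₂−ω₃+ω₄ = 3.5000  →  ωz = (0.075/0.9600)·3.5000 = 0.2734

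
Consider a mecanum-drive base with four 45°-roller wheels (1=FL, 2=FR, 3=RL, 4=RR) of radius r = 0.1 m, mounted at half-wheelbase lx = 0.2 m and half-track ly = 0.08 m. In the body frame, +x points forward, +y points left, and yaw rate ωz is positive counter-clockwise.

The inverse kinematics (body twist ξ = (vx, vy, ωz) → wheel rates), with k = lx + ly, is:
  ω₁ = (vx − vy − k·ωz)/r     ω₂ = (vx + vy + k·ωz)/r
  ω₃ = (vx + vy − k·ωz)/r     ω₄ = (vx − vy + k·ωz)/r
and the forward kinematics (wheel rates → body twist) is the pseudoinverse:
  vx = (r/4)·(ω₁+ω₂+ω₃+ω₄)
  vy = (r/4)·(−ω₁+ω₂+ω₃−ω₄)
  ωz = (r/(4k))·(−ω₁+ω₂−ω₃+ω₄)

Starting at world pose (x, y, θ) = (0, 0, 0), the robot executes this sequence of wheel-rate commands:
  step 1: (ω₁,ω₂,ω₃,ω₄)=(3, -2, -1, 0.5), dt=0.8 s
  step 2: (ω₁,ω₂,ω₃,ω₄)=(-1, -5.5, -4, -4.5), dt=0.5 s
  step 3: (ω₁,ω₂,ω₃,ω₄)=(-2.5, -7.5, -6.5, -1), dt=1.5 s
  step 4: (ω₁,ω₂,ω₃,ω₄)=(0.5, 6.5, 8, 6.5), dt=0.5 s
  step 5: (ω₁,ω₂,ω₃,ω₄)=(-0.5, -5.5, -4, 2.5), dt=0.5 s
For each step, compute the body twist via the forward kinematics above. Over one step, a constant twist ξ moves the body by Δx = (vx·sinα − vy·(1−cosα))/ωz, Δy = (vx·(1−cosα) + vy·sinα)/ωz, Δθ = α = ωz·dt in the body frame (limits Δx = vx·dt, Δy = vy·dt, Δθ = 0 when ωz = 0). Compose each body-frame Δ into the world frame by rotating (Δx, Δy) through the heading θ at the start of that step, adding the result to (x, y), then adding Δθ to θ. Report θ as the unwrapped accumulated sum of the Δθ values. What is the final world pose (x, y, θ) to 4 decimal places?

step 1: ξ=(vx,vy,ωz)=(0.0125, -0.1625, -0.3125), dt=0.8 → body Δ=(-0.0063, -0.1299, -0.2500) → world pose (-0.0063, -0.1299, -0.2500)
step 2: ξ=(vx,vy,ωz)=(-0.3750, -0.1000, -0.4464), dt=0.5 → body Δ=(-0.1915, -0.0287, -0.2232) → world pose (-0.1989, -0.1104, -0.4732)
step 3: ξ=(vx,vy,ωz)=(-0.4375, -0.2625, 0.0446), dt=1.5 → body Δ=(-0.6426, -0.4154, 0.0670) → world pose (-0.9602, -0.1873, -0.4062)
step 4: ξ=(vx,vy,ωz)=(0.5375, 0.1875, 0.4018), dt=0.5 → body Δ=(0.2576, 0.1200, 0.2009) → world pose (-0.6762, -0.1788, -0.2054)
step 5: ξ=(vx,vy,ωz)=(-0.1875, -0.2875, 0.1339), dt=0.5 → body Δ=(-0.0889, -0.1468, 0.0670) → world pose (-0.7931, -0.3044, -0.1384)

(-0.7931, -0.3044, -0.1384)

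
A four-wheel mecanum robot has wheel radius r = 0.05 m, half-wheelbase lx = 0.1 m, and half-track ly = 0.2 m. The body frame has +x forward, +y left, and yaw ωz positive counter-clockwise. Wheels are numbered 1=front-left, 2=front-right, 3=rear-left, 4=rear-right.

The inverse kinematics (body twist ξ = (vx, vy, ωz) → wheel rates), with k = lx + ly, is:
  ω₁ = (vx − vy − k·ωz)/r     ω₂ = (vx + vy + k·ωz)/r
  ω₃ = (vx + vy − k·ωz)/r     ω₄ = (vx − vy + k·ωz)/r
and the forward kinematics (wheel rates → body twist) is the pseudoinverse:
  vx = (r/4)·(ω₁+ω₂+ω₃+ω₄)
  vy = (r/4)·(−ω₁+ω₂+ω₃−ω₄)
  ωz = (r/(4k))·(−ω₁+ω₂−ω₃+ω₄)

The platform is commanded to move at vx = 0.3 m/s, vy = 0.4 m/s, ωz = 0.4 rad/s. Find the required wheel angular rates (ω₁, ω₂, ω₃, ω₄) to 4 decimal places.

(-4.4000, 16.4000, 11.6000, 0.4000)

k = lx + ly = 0.1 + 0.2 = 0.3000;  k·ωz = 0.3000·0.4 = 0.1200
ω₁ (FL) = (vx − vy − k·ωz)/r = -0.2200/0.05 = -4.4000
ω₂ (FR) = (vx + vy + k·ωz)/r = 0.8200/0.05 = 16.4000
ω₃ (RL) = (vx + vy − k·ωz)/r = 0.5800/0.05 = 11.6000
ω₄ (RR) = (vx − vy + k·ωz)/r = 0.0200/0.05 = 0.4000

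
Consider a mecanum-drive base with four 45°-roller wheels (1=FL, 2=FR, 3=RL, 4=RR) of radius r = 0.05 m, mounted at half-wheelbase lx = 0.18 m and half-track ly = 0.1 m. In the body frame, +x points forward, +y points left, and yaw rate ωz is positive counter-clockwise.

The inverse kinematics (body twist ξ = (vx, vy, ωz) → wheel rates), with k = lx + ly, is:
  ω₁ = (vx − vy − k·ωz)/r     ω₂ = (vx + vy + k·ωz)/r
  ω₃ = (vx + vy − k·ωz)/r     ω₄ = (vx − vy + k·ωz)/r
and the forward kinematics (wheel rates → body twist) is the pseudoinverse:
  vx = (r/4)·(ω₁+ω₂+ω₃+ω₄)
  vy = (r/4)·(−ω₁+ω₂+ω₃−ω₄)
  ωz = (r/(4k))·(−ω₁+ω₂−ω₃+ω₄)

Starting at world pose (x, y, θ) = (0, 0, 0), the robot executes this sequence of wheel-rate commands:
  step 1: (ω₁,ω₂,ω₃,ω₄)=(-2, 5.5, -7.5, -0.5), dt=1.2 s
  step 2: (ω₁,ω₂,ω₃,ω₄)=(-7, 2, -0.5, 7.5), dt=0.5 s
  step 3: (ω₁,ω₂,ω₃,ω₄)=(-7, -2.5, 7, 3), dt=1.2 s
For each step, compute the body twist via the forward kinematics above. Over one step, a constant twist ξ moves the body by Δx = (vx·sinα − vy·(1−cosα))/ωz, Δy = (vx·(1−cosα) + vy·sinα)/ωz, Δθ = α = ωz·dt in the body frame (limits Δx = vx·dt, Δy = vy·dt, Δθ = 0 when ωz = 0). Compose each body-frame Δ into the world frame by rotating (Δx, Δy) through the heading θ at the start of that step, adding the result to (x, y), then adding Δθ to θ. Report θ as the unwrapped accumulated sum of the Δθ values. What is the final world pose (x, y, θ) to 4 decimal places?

(-0.1762, 0.0523, 1.1830)

step 1: ξ=(vx,vy,ωz)=(-0.0562, 0.0063, 0.6473), dt=1.2 → body Δ=(-0.0637, -0.0182, 0.7768) → world pose (-0.0637, -0.0182, 0.7768)
step 2: ξ=(vx,vy,ωz)=(0.0250, 0.0125, 0.7589), dt=0.5 → body Δ=(0.0110, 0.0084, 0.3795) → world pose (-0.0617, -0.0044, 1.1562)
step 3: ξ=(vx,vy,ωz)=(0.0063, 0.1063, 0.0223), dt=1.2 → body Δ=(0.0058, 0.1276, 0.0268) → world pose (-0.1762, 0.0523, 1.1830)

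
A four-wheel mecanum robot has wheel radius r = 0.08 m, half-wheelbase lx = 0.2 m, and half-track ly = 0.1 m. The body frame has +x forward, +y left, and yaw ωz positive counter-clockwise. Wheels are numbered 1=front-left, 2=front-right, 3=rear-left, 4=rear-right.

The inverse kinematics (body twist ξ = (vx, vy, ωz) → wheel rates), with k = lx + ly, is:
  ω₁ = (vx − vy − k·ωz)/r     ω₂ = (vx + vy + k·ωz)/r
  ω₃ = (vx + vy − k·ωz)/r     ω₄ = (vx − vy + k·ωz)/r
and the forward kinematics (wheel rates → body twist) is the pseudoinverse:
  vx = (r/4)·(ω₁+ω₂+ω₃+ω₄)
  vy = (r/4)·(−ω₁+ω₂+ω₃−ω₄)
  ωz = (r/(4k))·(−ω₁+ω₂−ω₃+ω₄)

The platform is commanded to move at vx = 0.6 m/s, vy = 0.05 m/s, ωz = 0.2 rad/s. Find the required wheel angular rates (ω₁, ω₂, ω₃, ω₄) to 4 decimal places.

k = lx + ly = 0.2 + 0.1 = 0.3000;  k·ωz = 0.3000·0.2 = 0.0600
ω₁ (FL) = (vx − vy − k·ωz)/r = 0.4900/0.08 = 6.1250
ω₂ (FR) = (vx + vy + k·ωz)/r = 0.7100/0.08 = 8.8750
ω₃ (RL) = (vx + vy − k·ωz)/r = 0.5900/0.08 = 7.3750
ω₄ (RR) = (vx − vy + k·ωz)/r = 0.6100/0.08 = 7.6250

(6.1250, 8.8750, 7.3750, 7.6250)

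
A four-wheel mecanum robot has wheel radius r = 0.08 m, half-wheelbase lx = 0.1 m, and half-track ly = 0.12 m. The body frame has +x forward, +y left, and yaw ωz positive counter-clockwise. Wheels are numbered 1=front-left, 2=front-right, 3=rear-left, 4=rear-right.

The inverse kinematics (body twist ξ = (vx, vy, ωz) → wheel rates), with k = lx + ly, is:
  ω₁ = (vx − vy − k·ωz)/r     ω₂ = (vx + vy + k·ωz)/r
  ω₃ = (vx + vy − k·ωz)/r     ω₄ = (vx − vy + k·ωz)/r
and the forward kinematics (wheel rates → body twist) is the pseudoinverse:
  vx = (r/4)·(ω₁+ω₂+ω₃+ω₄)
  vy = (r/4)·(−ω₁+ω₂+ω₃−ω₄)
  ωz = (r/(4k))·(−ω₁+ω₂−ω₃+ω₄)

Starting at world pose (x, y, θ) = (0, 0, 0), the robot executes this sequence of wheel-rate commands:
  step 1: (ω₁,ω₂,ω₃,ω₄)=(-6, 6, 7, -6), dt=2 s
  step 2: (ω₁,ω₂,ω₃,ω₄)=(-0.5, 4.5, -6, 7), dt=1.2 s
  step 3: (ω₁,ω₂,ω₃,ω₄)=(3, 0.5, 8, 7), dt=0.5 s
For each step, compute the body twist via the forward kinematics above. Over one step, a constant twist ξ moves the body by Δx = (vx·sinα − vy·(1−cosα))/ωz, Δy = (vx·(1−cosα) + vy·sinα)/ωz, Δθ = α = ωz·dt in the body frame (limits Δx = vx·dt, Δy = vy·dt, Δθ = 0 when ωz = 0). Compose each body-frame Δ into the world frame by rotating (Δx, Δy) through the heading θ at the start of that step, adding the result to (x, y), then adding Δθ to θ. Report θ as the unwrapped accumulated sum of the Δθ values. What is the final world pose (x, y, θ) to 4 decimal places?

(0.3085, 1.1357, 1.6227)

step 1: ξ=(vx,vy,ωz)=(0.0200, 0.5000, -0.0909), dt=2.0 → body Δ=(0.1304, 0.9909, -0.1818) → world pose (0.1304, 0.9909, -0.1818)
step 2: ξ=(vx,vy,ωz)=(0.1000, -0.1600, 1.6364), dt=1.2 → body Δ=(0.1917, -0.0058, 1.9636) → world pose (0.3179, 0.9505, 1.7818)
step 3: ξ=(vx,vy,ωz)=(0.3700, -0.0300, -0.3182), dt=0.5 → body Δ=(0.1830, -0.0296, -0.1591) → world pose (0.3085, 1.1357, 1.6227)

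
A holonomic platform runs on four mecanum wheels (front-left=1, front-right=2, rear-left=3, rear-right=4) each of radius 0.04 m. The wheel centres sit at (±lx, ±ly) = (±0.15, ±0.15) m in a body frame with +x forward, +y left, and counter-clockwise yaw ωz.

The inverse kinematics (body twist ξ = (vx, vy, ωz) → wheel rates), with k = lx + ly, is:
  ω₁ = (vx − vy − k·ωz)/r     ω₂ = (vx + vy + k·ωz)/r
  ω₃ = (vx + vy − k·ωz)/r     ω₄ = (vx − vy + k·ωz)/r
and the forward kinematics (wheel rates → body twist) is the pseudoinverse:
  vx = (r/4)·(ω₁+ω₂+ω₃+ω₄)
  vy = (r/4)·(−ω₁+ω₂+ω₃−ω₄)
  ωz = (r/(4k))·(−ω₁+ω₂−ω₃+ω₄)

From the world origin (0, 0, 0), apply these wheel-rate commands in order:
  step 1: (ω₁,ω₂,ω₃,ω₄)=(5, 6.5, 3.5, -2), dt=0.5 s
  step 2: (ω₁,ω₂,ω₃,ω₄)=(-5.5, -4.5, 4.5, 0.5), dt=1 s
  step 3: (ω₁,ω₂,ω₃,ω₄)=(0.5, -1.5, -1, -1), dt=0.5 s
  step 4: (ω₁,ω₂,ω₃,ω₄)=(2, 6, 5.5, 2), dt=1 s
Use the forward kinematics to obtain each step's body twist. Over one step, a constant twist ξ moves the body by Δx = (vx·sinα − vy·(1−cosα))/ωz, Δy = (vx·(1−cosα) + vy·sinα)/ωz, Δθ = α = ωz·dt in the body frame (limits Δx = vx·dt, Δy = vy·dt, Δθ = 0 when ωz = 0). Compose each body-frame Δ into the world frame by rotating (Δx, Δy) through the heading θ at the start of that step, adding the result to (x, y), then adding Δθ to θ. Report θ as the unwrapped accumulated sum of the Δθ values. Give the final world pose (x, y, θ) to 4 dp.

step 1: ξ=(vx,vy,ωz)=(0.1300, 0.0700, -0.1333), dt=0.5 → body Δ=(0.0661, 0.0328, -0.0667) → world pose (0.0661, 0.0328, -0.0667)
step 2: ξ=(vx,vy,ωz)=(-0.0500, 0.0500, -0.1000), dt=1.0 → body Δ=(-0.0474, 0.0524, -0.1000) → world pose (0.0223, 0.0883, -0.1667)
step 3: ξ=(vx,vy,ωz)=(-0.0300, -0.0200, -0.0667), dt=0.5 → body Δ=(-0.0152, -0.0097, -0.0333) → world pose (0.0057, 0.0812, -0.2000)
step 4: ξ=(vx,vy,ωz)=(0.1550, 0.0750, 0.0167), dt=1.0 → body Δ=(0.1544, 0.0763, 0.0167) → world pose (0.1722, 0.1253, -0.1833)

(0.1722, 0.1253, -0.1833)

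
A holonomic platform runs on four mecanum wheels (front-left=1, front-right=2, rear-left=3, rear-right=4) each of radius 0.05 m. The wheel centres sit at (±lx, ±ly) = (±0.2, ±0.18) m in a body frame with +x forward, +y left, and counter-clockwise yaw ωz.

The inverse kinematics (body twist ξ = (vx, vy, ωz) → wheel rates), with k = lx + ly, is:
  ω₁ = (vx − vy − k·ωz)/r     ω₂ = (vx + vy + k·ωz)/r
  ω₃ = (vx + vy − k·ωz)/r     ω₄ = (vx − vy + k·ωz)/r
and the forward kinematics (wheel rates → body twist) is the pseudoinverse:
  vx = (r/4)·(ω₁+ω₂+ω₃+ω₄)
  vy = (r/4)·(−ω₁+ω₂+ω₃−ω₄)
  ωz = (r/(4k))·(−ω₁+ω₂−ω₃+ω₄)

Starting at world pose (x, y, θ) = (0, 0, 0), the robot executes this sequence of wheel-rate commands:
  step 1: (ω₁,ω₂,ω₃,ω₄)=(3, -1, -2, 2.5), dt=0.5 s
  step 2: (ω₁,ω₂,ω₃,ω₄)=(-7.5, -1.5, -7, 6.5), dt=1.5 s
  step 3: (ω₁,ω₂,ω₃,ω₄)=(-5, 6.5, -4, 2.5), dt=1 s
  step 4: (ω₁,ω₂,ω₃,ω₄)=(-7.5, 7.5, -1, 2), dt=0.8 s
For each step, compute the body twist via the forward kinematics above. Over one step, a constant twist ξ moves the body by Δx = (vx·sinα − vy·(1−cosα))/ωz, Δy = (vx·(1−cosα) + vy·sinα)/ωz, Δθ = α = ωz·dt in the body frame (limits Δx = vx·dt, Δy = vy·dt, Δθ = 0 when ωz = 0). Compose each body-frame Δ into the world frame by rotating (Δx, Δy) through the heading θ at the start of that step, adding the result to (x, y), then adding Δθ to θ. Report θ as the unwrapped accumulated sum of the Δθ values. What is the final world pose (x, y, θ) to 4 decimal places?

step 1: ξ=(vx,vy,ωz)=(0.0312, -0.1063, 0.0164), dt=0.5 → body Δ=(0.0158, -0.0531, 0.0082) → world pose (0.0158, -0.0531, 0.0082)
step 2: ξ=(vx,vy,ωz)=(-0.1188, -0.0938, 0.6414), dt=1.5 → body Δ=(-0.0893, -0.1992, 0.9622) → world pose (-0.0718, -0.2530, 0.9704)
step 3: ξ=(vx,vy,ωz)=(0.0000, 0.0625, 0.5921), dt=1.0 → body Δ=(-0.0180, 0.0589, 0.5921) → world pose (-0.1306, -0.2345, 1.5625)
step 4: ξ=(vx,vy,ωz)=(0.0125, 0.1500, 0.5921), dt=0.8 → body Δ=(-0.0183, 0.1179, 0.4737) → world pose (-0.2486, -0.2518, 2.0362)

(-0.2486, -0.2518, 2.0362)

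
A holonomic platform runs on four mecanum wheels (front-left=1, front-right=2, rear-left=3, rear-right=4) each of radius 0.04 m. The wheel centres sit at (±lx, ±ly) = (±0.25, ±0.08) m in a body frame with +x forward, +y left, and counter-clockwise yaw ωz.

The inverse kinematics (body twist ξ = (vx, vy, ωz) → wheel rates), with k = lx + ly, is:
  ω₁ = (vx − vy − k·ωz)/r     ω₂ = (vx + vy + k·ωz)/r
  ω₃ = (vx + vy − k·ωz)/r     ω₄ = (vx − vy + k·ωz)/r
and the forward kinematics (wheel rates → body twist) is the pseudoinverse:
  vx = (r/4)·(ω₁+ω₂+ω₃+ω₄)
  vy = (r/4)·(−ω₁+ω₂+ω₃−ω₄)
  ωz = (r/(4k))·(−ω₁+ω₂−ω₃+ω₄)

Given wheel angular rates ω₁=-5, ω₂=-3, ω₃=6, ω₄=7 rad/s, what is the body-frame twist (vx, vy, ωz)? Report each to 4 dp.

(0.0500, 0.0100, 0.0909)

k = lx + ly = 0.25 + 0.08 = 0.3300
ω₁+ω₂+ω₃+ω₄ = 5.0000  →  vx = (0.04/4)·5.0000 = 0.0500
−ω₁+ω₂+ω₃−ω₄ = 1.0000  →  vy = (0.04/4)·1.0000 = 0.0100
−ω₁+ω₂−ω₃+ω₄ = 3.0000  →  ωz = (0.04/1.3200)·3.0000 = 0.0909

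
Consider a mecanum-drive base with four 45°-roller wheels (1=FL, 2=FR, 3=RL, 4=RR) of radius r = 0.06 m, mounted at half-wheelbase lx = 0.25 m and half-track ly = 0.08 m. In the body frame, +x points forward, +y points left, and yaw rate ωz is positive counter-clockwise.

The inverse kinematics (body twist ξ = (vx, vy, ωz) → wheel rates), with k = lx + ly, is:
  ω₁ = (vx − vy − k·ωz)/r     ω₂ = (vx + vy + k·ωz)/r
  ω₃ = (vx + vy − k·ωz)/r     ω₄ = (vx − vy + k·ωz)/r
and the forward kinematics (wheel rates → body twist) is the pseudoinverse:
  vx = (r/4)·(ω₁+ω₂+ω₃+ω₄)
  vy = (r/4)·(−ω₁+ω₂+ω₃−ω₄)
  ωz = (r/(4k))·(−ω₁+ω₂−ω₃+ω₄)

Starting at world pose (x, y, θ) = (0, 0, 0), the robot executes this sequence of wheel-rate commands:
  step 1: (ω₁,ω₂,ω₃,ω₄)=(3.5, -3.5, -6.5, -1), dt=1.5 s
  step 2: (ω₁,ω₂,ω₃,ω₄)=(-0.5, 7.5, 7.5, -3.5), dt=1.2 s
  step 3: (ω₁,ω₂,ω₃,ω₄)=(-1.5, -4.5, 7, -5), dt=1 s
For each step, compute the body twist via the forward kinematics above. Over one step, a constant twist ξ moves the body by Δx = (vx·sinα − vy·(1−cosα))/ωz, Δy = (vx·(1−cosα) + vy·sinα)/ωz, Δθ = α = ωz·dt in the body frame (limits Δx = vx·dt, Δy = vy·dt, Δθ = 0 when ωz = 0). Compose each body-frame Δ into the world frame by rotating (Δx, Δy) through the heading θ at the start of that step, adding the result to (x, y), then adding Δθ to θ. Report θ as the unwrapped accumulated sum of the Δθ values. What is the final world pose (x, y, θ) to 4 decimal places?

(0.1013, 0.1698, -0.9477)

step 1: ξ=(vx,vy,ωz)=(-0.1125, -0.1875, -0.0682), dt=1.5 → body Δ=(-0.1828, -0.2721, -0.1023) → world pose (-0.1828, -0.2721, -0.1023)
step 2: ξ=(vx,vy,ωz)=(0.1650, 0.2850, -0.1364), dt=1.2 → body Δ=(0.2250, 0.3243, -0.1636) → world pose (0.0741, 0.0275, -0.2659)
step 3: ξ=(vx,vy,ωz)=(-0.0600, 0.1350, -0.6818), dt=1.0 → body Δ=(-0.0112, 0.1445, -0.6818) → world pose (0.1013, 0.1698, -0.9477)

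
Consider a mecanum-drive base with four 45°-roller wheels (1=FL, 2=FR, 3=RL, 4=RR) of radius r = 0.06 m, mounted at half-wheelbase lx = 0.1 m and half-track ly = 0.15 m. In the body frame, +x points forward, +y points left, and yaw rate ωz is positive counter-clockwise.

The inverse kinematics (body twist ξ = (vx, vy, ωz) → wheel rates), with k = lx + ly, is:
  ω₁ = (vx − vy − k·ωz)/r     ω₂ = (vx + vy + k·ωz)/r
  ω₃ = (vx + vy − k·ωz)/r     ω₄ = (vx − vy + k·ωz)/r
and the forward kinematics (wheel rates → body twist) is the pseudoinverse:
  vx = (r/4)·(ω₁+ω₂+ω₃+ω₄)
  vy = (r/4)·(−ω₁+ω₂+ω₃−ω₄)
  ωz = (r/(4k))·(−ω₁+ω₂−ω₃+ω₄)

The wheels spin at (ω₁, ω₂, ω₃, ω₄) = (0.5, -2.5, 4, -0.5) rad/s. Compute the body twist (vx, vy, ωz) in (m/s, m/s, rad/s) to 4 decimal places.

(0.0225, 0.0225, -0.4500)

k = lx + ly = 0.1 + 0.15 = 0.2500
ω₁+ω₂+ω₃+ω₄ = 1.5000  →  vx = (0.06/4)·1.5000 = 0.0225
−ω₁+ω₂+ω₃−ω₄ = 1.5000  →  vy = (0.06/4)·1.5000 = 0.0225
−ω₁+ω₂−ω₃+ω₄ = -7.5000  →  ωz = (0.06/1.0000)·-7.5000 = -0.4500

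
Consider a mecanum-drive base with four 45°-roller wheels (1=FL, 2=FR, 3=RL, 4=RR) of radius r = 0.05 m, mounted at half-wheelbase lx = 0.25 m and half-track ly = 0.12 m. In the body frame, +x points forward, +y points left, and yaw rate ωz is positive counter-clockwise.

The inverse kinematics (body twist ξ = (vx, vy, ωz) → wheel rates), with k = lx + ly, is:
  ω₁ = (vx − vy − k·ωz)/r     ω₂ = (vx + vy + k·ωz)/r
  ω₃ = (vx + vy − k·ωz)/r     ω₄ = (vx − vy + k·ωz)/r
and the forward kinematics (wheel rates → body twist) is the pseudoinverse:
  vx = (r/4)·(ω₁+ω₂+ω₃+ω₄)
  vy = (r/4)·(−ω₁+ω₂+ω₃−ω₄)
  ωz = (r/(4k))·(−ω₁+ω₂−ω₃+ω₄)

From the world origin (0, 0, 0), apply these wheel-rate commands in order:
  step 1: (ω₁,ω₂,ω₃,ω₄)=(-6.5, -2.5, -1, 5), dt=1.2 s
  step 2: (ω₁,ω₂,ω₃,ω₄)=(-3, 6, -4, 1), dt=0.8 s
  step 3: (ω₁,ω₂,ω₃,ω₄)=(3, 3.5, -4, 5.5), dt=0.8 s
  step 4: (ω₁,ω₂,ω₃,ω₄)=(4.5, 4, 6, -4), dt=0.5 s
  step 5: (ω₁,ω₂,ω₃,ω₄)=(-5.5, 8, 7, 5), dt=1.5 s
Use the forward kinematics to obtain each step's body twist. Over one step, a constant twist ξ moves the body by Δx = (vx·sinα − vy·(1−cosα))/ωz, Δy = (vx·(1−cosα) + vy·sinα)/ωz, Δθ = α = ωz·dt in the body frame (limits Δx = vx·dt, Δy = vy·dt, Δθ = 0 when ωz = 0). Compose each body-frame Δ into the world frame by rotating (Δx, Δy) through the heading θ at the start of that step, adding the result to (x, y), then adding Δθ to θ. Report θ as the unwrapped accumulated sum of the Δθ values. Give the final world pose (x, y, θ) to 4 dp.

(-0.1395, 0.4443, 1.4595)

step 1: ξ=(vx,vy,ωz)=(-0.0625, -0.0250, 0.3378), dt=1.2 → body Δ=(-0.0670, -0.0442, 0.4054) → world pose (-0.0670, -0.0442, 0.4054)
step 2: ξ=(vx,vy,ωz)=(0.0000, 0.0500, 0.4730), dt=0.8 → body Δ=(-0.0075, 0.0391, 0.3784) → world pose (-0.0892, -0.0112, 0.7838)
step 3: ξ=(vx,vy,ωz)=(0.1000, -0.1125, 0.3378), dt=0.8 → body Δ=(0.0911, -0.0782, 0.2703) → world pose (0.0305, -0.0023, 1.0541)
step 4: ξ=(vx,vy,ωz)=(0.1313, 0.1188, -0.3547), dt=0.5 → body Δ=(0.0705, 0.0533, -0.1774) → world pose (0.0190, 0.0854, 0.8767)
step 5: ξ=(vx,vy,ωz)=(0.1813, 0.1938, 0.3885), dt=1.5 → body Δ=(0.1744, 0.3515, 0.5828) → world pose (-0.1395, 0.4443, 1.4595)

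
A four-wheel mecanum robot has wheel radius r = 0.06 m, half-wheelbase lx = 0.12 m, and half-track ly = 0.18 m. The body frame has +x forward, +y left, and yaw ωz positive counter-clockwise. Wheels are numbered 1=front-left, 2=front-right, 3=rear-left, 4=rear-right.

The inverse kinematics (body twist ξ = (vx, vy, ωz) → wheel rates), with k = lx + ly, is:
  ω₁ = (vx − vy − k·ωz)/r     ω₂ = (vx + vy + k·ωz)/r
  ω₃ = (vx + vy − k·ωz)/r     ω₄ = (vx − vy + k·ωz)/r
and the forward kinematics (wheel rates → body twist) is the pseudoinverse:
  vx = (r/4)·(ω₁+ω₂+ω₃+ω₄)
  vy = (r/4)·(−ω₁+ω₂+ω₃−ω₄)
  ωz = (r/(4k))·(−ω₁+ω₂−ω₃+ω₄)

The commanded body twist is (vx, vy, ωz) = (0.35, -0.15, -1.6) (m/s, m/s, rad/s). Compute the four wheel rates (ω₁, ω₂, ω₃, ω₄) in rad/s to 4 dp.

k = lx + ly = 0.12 + 0.18 = 0.3000;  k·ωz = 0.3000·-1.6 = -0.4800
ω₁ (FL) = (vx − vy − k·ωz)/r = 0.9800/0.06 = 16.3333
ω₂ (FR) = (vx + vy + k·ωz)/r = -0.2800/0.06 = -4.6667
ω₃ (RL) = (vx + vy − k·ωz)/r = 0.6800/0.06 = 11.3333
ω₄ (RR) = (vx − vy + k·ωz)/r = 0.0200/0.06 = 0.3333

(16.3333, -4.6667, 11.3333, 0.3333)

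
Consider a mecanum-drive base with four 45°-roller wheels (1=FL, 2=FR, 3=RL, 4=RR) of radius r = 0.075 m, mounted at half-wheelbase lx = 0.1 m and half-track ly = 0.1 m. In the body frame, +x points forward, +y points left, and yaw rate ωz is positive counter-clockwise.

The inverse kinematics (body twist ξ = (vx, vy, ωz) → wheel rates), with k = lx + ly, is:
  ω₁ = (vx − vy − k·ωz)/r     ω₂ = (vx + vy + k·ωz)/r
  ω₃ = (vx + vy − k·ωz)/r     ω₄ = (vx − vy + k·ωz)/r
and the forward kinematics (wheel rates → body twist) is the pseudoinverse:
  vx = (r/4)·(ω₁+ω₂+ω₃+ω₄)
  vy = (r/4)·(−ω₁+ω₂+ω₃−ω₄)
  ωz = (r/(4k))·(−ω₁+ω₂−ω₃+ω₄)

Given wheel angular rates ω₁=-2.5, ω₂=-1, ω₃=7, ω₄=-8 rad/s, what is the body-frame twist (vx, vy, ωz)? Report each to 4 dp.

(-0.0844, 0.3094, -1.2656)

k = lx + ly = 0.1 + 0.1 = 0.2000
ω₁+ω₂+ω₃+ω₄ = -4.5000  →  vx = (0.075/4)·-4.5000 = -0.0844
−ω₁+ω₂+ω₃−ω₄ = 16.5000  →  vy = (0.075/4)·16.5000 = 0.3094
−ω₁+ω₂−ω₃+ω₄ = -13.5000  →  ωz = (0.075/0.8000)·-13.5000 = -1.2656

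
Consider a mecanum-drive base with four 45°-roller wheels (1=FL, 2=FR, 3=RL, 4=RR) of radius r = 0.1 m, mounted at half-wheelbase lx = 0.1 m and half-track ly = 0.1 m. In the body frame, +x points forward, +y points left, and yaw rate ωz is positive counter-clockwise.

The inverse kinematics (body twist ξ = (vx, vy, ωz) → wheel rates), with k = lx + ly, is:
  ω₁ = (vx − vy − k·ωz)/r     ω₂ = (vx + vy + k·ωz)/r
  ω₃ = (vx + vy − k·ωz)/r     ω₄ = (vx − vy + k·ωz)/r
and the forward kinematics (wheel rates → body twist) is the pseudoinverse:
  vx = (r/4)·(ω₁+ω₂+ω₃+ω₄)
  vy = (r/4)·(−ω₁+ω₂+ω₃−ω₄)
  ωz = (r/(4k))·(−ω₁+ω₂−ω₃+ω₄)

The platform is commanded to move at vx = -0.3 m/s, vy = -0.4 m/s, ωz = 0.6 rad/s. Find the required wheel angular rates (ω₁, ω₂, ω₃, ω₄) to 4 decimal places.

k = lx + ly = 0.1 + 0.1 = 0.2000;  k·ωz = 0.2000·0.6 = 0.1200
ω₁ (FL) = (vx − vy − k·ωz)/r = -0.0200/0.1 = -0.2000
ω₂ (FR) = (vx + vy + k·ωz)/r = -0.5800/0.1 = -5.8000
ω₃ (RL) = (vx + vy − k·ωz)/r = -0.8200/0.1 = -8.2000
ω₄ (RR) = (vx − vy + k·ωz)/r = 0.2200/0.1 = 2.2000

(-0.2000, -5.8000, -8.2000, 2.2000)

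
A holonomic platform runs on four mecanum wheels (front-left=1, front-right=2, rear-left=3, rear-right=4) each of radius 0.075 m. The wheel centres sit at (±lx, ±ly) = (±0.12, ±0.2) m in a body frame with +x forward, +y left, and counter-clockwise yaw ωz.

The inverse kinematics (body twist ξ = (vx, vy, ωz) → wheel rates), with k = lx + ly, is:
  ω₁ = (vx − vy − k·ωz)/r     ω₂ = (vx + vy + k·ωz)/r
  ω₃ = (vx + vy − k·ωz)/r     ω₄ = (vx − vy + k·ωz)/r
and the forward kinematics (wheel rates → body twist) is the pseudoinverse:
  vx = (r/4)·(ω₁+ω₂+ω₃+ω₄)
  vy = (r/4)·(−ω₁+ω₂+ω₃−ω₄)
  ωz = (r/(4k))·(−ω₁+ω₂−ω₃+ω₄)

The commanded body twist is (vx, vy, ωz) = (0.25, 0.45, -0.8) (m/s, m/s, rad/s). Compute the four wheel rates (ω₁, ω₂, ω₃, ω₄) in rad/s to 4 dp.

(0.7467, 5.9200, 12.7467, -6.0800)

k = lx + ly = 0.12 + 0.2 = 0.3200;  k·ωz = 0.3200·-0.8 = -0.2560
ω₁ (FL) = (vx − vy − k·ωz)/r = 0.0560/0.075 = 0.7467
ω₂ (FR) = (vx + vy + k·ωz)/r = 0.4440/0.075 = 5.9200
ω₃ (RL) = (vx + vy − k·ωz)/r = 0.9560/0.075 = 12.7467
ω₄ (RR) = (vx − vy + k·ωz)/r = -0.4560/0.075 = -6.0800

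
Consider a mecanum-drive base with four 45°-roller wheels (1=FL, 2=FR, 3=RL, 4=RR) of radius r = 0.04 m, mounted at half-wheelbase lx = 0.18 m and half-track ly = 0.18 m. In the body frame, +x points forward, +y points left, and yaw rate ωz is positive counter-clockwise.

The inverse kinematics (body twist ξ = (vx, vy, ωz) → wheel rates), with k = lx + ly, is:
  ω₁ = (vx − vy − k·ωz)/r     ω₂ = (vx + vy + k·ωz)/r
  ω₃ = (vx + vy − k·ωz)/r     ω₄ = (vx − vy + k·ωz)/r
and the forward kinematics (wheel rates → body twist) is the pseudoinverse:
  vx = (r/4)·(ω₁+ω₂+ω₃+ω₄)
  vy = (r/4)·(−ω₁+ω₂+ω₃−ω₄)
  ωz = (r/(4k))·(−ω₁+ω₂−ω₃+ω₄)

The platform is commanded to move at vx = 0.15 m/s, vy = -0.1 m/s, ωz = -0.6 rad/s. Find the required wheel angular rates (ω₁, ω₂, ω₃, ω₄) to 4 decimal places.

k = lx + ly = 0.18 + 0.18 = 0.3600;  k·ωz = 0.3600·-0.6 = -0.2160
ω₁ (FL) = (vx − vy − k·ωz)/r = 0.4660/0.04 = 11.6500
ω₂ (FR) = (vx + vy + k·ωz)/r = -0.1660/0.04 = -4.1500
ω₃ (RL) = (vx + vy − k·ωz)/r = 0.2660/0.04 = 6.6500
ω₄ (RR) = (vx − vy + k·ωz)/r = 0.0340/0.04 = 0.8500

(11.6500, -4.1500, 6.6500, 0.8500)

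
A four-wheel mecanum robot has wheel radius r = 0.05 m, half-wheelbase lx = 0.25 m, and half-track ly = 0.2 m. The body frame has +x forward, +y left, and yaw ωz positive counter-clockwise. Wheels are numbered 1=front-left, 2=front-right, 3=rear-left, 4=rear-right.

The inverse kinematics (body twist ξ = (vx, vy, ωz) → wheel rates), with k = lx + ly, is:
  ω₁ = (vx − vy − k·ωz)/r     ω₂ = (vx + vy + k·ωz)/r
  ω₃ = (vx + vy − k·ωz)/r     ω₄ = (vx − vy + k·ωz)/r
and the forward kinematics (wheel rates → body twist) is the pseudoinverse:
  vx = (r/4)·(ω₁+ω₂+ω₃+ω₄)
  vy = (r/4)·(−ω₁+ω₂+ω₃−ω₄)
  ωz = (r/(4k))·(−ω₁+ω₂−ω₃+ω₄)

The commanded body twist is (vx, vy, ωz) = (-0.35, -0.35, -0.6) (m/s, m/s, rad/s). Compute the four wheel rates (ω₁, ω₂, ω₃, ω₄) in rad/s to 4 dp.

k = lx + ly = 0.25 + 0.2 = 0.4500;  k·ωz = 0.4500·-0.6 = -0.2700
ω₁ (FL) = (vx − vy − k·ωz)/r = 0.2700/0.05 = 5.4000
ω₂ (FR) = (vx + vy + k·ωz)/r = -0.9700/0.05 = -19.4000
ω₃ (RL) = (vx + vy − k·ωz)/r = -0.4300/0.05 = -8.6000
ω₄ (RR) = (vx − vy + k·ωz)/r = -0.2700/0.05 = -5.4000

(5.4000, -19.4000, -8.6000, -5.4000)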